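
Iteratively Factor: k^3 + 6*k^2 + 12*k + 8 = (k + 2)*(k^2 + 4*k + 4) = (k + 2)^2*(k + 2)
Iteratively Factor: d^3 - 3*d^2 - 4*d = (d + 1)*(d^2 - 4*d) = d*(d + 1)*(d - 4)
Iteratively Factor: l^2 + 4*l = (l)*(l + 4)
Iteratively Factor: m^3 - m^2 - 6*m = (m + 2)*(m^2 - 3*m) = (m - 3)*(m + 2)*(m)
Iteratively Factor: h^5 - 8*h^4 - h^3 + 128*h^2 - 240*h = (h)*(h^4 - 8*h^3 - h^2 + 128*h - 240) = h*(h - 5)*(h^3 - 3*h^2 - 16*h + 48) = h*(h - 5)*(h - 4)*(h^2 + h - 12) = h*(h - 5)*(h - 4)*(h - 3)*(h + 4)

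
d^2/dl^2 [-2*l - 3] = 0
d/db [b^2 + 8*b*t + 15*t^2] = 2*b + 8*t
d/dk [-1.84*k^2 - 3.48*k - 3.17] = -3.68*k - 3.48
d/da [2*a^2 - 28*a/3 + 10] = 4*a - 28/3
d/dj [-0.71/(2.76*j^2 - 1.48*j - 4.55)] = (3.9192*j - 1.0508)/(-2.76*j^2 + 1.48*j + 4.55)^2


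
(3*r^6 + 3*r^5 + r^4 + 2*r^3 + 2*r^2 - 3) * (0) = 0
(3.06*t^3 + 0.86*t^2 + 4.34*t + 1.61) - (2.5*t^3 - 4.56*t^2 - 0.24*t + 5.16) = 0.56*t^3 + 5.42*t^2 + 4.58*t - 3.55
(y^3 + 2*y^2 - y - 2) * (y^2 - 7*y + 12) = y^5 - 5*y^4 - 3*y^3 + 29*y^2 + 2*y - 24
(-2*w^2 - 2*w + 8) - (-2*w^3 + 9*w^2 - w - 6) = 2*w^3 - 11*w^2 - w + 14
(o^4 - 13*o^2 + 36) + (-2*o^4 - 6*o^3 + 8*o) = -o^4 - 6*o^3 - 13*o^2 + 8*o + 36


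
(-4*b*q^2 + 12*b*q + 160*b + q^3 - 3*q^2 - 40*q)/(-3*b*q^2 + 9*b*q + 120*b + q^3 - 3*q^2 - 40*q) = (-4*b + q)/(-3*b + q)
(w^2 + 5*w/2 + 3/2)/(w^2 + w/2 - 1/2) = (2*w + 3)/(2*w - 1)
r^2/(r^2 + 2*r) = r/(r + 2)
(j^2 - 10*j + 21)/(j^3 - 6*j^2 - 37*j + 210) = (j - 3)/(j^2 + j - 30)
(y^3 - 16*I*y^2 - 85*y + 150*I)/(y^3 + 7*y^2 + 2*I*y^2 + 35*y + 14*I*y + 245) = (y^2 - 11*I*y - 30)/(y^2 + 7*y*(1 + I) + 49*I)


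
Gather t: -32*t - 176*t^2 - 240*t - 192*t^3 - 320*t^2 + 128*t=-192*t^3 - 496*t^2 - 144*t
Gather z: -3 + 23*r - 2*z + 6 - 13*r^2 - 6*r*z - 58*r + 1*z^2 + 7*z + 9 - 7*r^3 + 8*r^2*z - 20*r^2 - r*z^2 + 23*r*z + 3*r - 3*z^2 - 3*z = -7*r^3 - 33*r^2 - 32*r + z^2*(-r - 2) + z*(8*r^2 + 17*r + 2) + 12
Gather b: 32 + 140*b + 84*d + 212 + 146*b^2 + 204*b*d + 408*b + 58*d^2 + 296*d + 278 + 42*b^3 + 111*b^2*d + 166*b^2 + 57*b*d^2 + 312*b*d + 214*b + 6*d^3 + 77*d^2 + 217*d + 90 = 42*b^3 + b^2*(111*d + 312) + b*(57*d^2 + 516*d + 762) + 6*d^3 + 135*d^2 + 597*d + 612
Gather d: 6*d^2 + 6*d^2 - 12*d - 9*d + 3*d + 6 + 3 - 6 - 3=12*d^2 - 18*d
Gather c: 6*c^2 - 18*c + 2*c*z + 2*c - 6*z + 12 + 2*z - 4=6*c^2 + c*(2*z - 16) - 4*z + 8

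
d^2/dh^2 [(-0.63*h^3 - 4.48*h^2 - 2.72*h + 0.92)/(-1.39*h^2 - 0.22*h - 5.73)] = (-2.20388200000001*h^3 - 219.99126*h^2 - 7.56355800000003*h + 301.891112)/(2.685619*h^6 + 1.275186*h^5 + 33.414627*h^4 + 10.524052*h^3 + 137.745189*h^2 + 21.669714*h + 188.132517)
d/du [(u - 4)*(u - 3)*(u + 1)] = 3*u^2 - 12*u + 5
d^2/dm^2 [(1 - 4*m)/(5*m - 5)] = -6/(5*(m - 1)^3)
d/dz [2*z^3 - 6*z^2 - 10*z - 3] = 6*z^2 - 12*z - 10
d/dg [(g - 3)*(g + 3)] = 2*g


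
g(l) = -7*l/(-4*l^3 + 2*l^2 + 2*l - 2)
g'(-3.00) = 0.12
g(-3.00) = 0.18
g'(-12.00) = 0.00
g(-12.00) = 0.01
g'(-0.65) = 19.18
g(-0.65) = -3.35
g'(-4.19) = 0.04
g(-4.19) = 0.09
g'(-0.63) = 15.61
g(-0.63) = -3.01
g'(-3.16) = 0.10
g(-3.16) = 0.16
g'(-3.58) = 0.07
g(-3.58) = 0.13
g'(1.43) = -2.66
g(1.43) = 1.48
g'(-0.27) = 3.01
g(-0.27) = -0.82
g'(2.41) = -0.40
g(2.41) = 0.41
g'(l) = -7*l*(12*l^2 - 4*l - 2)/(-4*l^3 + 2*l^2 + 2*l - 2)^2 - 7/(-4*l^3 + 2*l^2 + 2*l - 2) = 7*(-4*l^3 + l^2 + 1)/(2*(4*l^6 - 4*l^5 - 3*l^4 + 6*l^3 - l^2 - 2*l + 1))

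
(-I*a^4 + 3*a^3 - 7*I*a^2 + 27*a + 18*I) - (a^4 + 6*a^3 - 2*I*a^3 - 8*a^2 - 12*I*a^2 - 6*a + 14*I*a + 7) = -a^4 - I*a^4 - 3*a^3 + 2*I*a^3 + 8*a^2 + 5*I*a^2 + 33*a - 14*I*a - 7 + 18*I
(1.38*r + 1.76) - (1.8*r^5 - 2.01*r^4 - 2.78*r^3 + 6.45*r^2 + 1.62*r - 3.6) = -1.8*r^5 + 2.01*r^4 + 2.78*r^3 - 6.45*r^2 - 0.24*r + 5.36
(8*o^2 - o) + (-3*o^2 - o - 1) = 5*o^2 - 2*o - 1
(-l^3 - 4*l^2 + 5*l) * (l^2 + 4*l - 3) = -l^5 - 8*l^4 - 8*l^3 + 32*l^2 - 15*l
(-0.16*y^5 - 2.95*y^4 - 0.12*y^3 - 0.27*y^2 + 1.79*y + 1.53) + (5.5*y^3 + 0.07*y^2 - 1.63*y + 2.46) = -0.16*y^5 - 2.95*y^4 + 5.38*y^3 - 0.2*y^2 + 0.16*y + 3.99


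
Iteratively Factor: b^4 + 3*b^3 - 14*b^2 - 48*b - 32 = (b + 4)*(b^3 - b^2 - 10*b - 8) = (b + 1)*(b + 4)*(b^2 - 2*b - 8) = (b - 4)*(b + 1)*(b + 4)*(b + 2)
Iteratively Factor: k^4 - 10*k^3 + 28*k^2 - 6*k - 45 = (k - 5)*(k^3 - 5*k^2 + 3*k + 9) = (k - 5)*(k - 3)*(k^2 - 2*k - 3) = (k - 5)*(k - 3)*(k + 1)*(k - 3)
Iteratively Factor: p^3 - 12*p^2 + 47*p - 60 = (p - 4)*(p^2 - 8*p + 15) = (p - 5)*(p - 4)*(p - 3)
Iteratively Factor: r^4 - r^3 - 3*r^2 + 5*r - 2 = (r + 2)*(r^3 - 3*r^2 + 3*r - 1) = (r - 1)*(r + 2)*(r^2 - 2*r + 1) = (r - 1)^2*(r + 2)*(r - 1)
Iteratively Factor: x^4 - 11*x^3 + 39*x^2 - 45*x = (x)*(x^3 - 11*x^2 + 39*x - 45) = x*(x - 3)*(x^2 - 8*x + 15) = x*(x - 3)^2*(x - 5)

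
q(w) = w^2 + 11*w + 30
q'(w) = 2*w + 11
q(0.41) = 34.68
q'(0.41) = 11.82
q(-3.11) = 5.46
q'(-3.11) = 4.78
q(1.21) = 44.77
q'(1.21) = 13.42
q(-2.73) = 7.42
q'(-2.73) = 5.54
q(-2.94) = 6.30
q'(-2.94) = 5.12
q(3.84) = 86.99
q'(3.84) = 18.68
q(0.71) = 38.31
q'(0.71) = 12.42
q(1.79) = 52.89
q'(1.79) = 14.58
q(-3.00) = 6.00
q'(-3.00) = 5.00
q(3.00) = 72.00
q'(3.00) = 17.00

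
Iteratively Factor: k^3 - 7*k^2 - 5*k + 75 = (k - 5)*(k^2 - 2*k - 15) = (k - 5)*(k + 3)*(k - 5)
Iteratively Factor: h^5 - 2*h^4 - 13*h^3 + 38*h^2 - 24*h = (h - 3)*(h^4 + h^3 - 10*h^2 + 8*h) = h*(h - 3)*(h^3 + h^2 - 10*h + 8) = h*(h - 3)*(h - 2)*(h^2 + 3*h - 4) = h*(h - 3)*(h - 2)*(h + 4)*(h - 1)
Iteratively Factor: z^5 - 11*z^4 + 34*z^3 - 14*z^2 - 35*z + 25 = (z - 5)*(z^4 - 6*z^3 + 4*z^2 + 6*z - 5) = (z - 5)*(z - 1)*(z^3 - 5*z^2 - z + 5) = (z - 5)*(z - 1)^2*(z^2 - 4*z - 5) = (z - 5)*(z - 1)^2*(z + 1)*(z - 5)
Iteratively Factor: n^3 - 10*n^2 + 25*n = (n - 5)*(n^2 - 5*n) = (n - 5)^2*(n)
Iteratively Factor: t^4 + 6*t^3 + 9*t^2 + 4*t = (t)*(t^3 + 6*t^2 + 9*t + 4) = t*(t + 1)*(t^2 + 5*t + 4) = t*(t + 1)^2*(t + 4)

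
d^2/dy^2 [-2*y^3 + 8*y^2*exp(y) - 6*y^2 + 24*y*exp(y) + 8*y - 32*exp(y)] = 8*y^2*exp(y) + 56*y*exp(y) - 12*y + 32*exp(y) - 12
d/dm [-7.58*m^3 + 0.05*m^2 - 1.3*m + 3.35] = -22.74*m^2 + 0.1*m - 1.3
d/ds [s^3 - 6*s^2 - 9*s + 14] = 3*s^2 - 12*s - 9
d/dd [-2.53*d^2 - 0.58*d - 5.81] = -5.06*d - 0.58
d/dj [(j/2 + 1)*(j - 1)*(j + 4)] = 3*j^2/2 + 5*j + 1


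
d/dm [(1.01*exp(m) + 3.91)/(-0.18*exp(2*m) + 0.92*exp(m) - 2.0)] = (0.1818*exp(2*m) + 1.4076*exp(m) - 5.6172)*exp(m)/(0.0324*exp(4*m) - 0.3312*exp(3*m) + 1.5664*exp(2*m) - 3.68*exp(m) + 4.0)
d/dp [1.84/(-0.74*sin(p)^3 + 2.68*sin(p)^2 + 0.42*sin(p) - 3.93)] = (4.0848*sin(p)^2 - 9.8624*sin(p) - 0.7728)*cos(p)/(0.74*sin(p)^3 - 2.68*sin(p)^2 - 0.42*sin(p) + 3.93)^2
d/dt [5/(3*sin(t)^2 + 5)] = -60*sin(2*t)/(3*cos(2*t) - 13)^2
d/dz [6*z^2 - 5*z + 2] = 12*z - 5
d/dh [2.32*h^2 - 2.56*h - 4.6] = 4.64*h - 2.56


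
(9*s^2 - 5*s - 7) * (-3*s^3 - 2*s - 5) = -27*s^5 + 15*s^4 + 3*s^3 - 35*s^2 + 39*s + 35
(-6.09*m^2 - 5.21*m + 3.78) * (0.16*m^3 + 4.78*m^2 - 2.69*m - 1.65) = -0.9744*m^5 - 29.9438*m^4 - 7.9169*m^3 + 42.1318*m^2 - 1.5717*m - 6.237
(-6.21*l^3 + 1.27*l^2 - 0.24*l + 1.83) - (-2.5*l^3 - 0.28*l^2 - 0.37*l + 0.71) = -3.71*l^3 + 1.55*l^2 + 0.13*l + 1.12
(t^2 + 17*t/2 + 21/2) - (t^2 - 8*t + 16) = 33*t/2 - 11/2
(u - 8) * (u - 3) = u^2 - 11*u + 24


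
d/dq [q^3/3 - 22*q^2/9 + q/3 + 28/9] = q^2 - 44*q/9 + 1/3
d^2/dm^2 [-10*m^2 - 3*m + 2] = -20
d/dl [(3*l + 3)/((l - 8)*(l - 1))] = 3*(-l^2 - 2*l + 17)/(l^4 - 18*l^3 + 97*l^2 - 144*l + 64)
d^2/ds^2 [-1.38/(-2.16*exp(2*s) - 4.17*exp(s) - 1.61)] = (1.38*(4.32*exp(s) + 4.17)*(8.64*exp(s) + 8.34)*exp(s) - (11.9232*exp(s) + 5.7546)*(2.16*exp(2*s) + 4.17*exp(s) + 1.61))*exp(s)/(2.16*exp(2*s) + 4.17*exp(s) + 1.61)^3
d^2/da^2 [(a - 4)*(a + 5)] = 2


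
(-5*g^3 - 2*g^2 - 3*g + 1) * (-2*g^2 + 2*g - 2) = 10*g^5 - 6*g^4 + 12*g^3 - 4*g^2 + 8*g - 2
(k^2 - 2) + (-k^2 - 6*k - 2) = -6*k - 4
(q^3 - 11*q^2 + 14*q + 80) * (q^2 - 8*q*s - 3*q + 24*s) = q^5 - 8*q^4*s - 14*q^4 + 112*q^3*s + 47*q^3 - 376*q^2*s + 38*q^2 - 304*q*s - 240*q + 1920*s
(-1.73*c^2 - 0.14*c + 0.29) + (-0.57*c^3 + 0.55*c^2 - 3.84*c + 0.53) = -0.57*c^3 - 1.18*c^2 - 3.98*c + 0.82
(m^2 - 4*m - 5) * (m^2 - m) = m^4 - 5*m^3 - m^2 + 5*m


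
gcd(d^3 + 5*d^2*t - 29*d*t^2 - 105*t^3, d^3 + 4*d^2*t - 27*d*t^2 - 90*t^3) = -d^2 + 2*d*t + 15*t^2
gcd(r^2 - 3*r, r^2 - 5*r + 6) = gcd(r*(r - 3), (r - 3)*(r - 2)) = r - 3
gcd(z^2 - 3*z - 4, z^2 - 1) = z + 1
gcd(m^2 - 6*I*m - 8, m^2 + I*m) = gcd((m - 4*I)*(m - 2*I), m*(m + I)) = 1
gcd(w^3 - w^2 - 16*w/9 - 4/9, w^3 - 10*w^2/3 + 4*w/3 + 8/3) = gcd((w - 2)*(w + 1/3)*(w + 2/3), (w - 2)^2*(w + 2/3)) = w^2 - 4*w/3 - 4/3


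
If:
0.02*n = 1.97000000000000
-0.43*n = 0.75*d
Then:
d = -56.47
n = 98.50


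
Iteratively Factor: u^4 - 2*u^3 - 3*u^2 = (u)*(u^3 - 2*u^2 - 3*u) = u*(u - 3)*(u^2 + u) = u*(u - 3)*(u + 1)*(u)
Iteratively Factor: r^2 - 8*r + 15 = (r - 5)*(r - 3)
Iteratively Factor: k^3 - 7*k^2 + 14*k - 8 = (k - 2)*(k^2 - 5*k + 4) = (k - 4)*(k - 2)*(k - 1)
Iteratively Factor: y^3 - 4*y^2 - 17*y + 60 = (y + 4)*(y^2 - 8*y + 15) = (y - 5)*(y + 4)*(y - 3)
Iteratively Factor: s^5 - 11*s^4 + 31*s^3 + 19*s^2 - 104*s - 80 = (s + 1)*(s^4 - 12*s^3 + 43*s^2 - 24*s - 80) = (s - 4)*(s + 1)*(s^3 - 8*s^2 + 11*s + 20) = (s - 4)*(s + 1)^2*(s^2 - 9*s + 20) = (s - 4)^2*(s + 1)^2*(s - 5)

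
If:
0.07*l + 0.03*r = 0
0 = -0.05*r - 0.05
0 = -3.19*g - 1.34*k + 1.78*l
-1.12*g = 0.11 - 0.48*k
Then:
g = 0.07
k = 0.40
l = 0.43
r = -1.00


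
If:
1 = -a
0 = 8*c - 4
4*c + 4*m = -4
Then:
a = -1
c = 1/2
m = -3/2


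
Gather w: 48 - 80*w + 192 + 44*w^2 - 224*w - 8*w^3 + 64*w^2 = -8*w^3 + 108*w^2 - 304*w + 240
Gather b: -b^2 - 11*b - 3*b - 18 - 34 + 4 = -b^2 - 14*b - 48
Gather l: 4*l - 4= 4*l - 4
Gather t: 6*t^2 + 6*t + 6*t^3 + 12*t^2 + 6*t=6*t^3 + 18*t^2 + 12*t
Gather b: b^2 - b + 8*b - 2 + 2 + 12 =b^2 + 7*b + 12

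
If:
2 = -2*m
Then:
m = -1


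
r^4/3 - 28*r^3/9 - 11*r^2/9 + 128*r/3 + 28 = (r/3 + 1)*(r - 7)*(r - 6)*(r + 2/3)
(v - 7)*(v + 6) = v^2 - v - 42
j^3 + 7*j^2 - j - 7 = (j - 1)*(j + 1)*(j + 7)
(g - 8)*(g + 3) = g^2 - 5*g - 24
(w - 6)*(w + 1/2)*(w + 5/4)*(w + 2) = w^4 - 9*w^3/4 - 147*w^2/8 - 47*w/2 - 15/2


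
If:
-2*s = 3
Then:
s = -3/2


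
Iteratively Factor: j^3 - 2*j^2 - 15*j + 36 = (j - 3)*(j^2 + j - 12) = (j - 3)*(j + 4)*(j - 3)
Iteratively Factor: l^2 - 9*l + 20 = (l - 5)*(l - 4)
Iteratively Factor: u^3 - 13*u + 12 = (u - 1)*(u^2 + u - 12) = (u - 1)*(u + 4)*(u - 3)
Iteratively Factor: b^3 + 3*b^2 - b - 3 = (b + 1)*(b^2 + 2*b - 3) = (b - 1)*(b + 1)*(b + 3)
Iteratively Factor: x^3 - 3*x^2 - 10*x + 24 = (x + 3)*(x^2 - 6*x + 8) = (x - 4)*(x + 3)*(x - 2)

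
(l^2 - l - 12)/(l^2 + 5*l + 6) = (l - 4)/(l + 2)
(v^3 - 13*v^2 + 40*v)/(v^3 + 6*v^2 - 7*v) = (v^2 - 13*v + 40)/(v^2 + 6*v - 7)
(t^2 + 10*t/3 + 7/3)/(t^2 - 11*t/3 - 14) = (t + 1)/(t - 6)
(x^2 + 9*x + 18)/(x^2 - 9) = (x + 6)/(x - 3)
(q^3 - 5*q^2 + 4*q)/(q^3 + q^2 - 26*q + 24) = q/(q + 6)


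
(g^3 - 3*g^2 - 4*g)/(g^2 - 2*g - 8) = g*(g + 1)/(g + 2)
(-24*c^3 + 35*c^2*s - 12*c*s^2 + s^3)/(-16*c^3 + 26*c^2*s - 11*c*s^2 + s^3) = (-3*c + s)/(-2*c + s)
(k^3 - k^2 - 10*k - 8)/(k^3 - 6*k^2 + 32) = (k + 1)/(k - 4)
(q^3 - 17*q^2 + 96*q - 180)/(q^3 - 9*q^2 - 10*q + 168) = (q^2 - 11*q + 30)/(q^2 - 3*q - 28)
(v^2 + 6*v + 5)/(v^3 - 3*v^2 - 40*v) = (v + 1)/(v*(v - 8))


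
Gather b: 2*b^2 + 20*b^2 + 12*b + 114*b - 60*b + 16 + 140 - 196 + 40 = 22*b^2 + 66*b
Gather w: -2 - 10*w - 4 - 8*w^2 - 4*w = -8*w^2 - 14*w - 6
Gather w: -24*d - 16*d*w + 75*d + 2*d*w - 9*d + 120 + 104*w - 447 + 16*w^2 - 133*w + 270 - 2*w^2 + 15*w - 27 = 42*d + 14*w^2 + w*(-14*d - 14) - 84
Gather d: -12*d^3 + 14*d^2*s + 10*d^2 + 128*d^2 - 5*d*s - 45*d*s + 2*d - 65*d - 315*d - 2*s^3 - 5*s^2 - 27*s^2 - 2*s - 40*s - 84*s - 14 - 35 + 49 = -12*d^3 + d^2*(14*s + 138) + d*(-50*s - 378) - 2*s^3 - 32*s^2 - 126*s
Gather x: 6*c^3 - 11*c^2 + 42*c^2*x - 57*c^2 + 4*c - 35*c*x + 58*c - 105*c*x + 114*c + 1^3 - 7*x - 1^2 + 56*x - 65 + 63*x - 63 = 6*c^3 - 68*c^2 + 176*c + x*(42*c^2 - 140*c + 112) - 128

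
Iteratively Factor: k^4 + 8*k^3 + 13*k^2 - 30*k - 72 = (k + 4)*(k^3 + 4*k^2 - 3*k - 18) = (k + 3)*(k + 4)*(k^2 + k - 6) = (k - 2)*(k + 3)*(k + 4)*(k + 3)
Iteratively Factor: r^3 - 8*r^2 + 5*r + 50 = (r + 2)*(r^2 - 10*r + 25) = (r - 5)*(r + 2)*(r - 5)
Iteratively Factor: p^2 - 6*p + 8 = (p - 4)*(p - 2)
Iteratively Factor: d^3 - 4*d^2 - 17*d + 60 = (d + 4)*(d^2 - 8*d + 15) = (d - 3)*(d + 4)*(d - 5)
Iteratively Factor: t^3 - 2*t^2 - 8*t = (t + 2)*(t^2 - 4*t) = t*(t + 2)*(t - 4)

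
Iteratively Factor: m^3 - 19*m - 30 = (m + 2)*(m^2 - 2*m - 15) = (m - 5)*(m + 2)*(m + 3)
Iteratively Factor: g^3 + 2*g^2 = (g + 2)*(g^2) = g*(g + 2)*(g)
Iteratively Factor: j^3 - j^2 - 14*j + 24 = (j - 3)*(j^2 + 2*j - 8) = (j - 3)*(j - 2)*(j + 4)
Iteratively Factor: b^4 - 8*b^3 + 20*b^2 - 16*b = (b - 2)*(b^3 - 6*b^2 + 8*b) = b*(b - 2)*(b^2 - 6*b + 8) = b*(b - 2)^2*(b - 4)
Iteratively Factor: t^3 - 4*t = (t)*(t^2 - 4) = t*(t - 2)*(t + 2)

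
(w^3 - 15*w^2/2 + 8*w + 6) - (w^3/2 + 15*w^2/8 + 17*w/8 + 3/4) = w^3/2 - 75*w^2/8 + 47*w/8 + 21/4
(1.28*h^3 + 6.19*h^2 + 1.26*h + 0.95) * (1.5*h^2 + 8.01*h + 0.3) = 1.92*h^5 + 19.5378*h^4 + 51.8559*h^3 + 13.3746*h^2 + 7.9875*h + 0.285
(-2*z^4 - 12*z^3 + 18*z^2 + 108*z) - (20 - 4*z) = -2*z^4 - 12*z^3 + 18*z^2 + 112*z - 20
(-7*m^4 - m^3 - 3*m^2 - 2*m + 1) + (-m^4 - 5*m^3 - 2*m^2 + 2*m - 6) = -8*m^4 - 6*m^3 - 5*m^2 - 5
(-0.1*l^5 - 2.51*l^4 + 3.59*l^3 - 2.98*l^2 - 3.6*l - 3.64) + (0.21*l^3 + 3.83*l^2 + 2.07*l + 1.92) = -0.1*l^5 - 2.51*l^4 + 3.8*l^3 + 0.85*l^2 - 1.53*l - 1.72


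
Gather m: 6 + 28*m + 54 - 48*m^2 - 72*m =-48*m^2 - 44*m + 60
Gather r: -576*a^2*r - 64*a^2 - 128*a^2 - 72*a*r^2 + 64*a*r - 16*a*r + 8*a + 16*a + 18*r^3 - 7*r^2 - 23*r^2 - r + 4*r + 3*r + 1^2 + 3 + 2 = -192*a^2 + 24*a + 18*r^3 + r^2*(-72*a - 30) + r*(-576*a^2 + 48*a + 6) + 6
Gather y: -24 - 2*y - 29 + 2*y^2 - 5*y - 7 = 2*y^2 - 7*y - 60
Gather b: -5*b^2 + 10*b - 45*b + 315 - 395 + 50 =-5*b^2 - 35*b - 30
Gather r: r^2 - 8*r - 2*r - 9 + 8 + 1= r^2 - 10*r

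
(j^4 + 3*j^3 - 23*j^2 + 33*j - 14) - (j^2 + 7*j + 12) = j^4 + 3*j^3 - 24*j^2 + 26*j - 26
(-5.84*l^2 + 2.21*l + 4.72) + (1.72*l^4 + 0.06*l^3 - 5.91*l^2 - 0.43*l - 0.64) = 1.72*l^4 + 0.06*l^3 - 11.75*l^2 + 1.78*l + 4.08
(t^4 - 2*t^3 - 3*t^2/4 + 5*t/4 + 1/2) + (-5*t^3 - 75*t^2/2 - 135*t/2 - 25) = t^4 - 7*t^3 - 153*t^2/4 - 265*t/4 - 49/2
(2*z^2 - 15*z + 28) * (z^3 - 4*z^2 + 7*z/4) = 2*z^5 - 23*z^4 + 183*z^3/2 - 553*z^2/4 + 49*z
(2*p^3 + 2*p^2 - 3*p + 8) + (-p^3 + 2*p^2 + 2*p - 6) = p^3 + 4*p^2 - p + 2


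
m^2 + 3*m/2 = m*(m + 3/2)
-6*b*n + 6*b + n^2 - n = (-6*b + n)*(n - 1)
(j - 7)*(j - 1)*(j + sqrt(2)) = j^3 - 8*j^2 + sqrt(2)*j^2 - 8*sqrt(2)*j + 7*j + 7*sqrt(2)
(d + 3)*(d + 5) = d^2 + 8*d + 15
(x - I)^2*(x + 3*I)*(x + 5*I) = x^4 + 6*I*x^3 + 22*I*x + 15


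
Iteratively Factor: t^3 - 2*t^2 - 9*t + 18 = (t + 3)*(t^2 - 5*t + 6) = (t - 3)*(t + 3)*(t - 2)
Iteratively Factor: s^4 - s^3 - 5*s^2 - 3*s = (s + 1)*(s^3 - 2*s^2 - 3*s) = (s - 3)*(s + 1)*(s^2 + s) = (s - 3)*(s + 1)^2*(s)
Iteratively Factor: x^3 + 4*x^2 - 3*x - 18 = (x - 2)*(x^2 + 6*x + 9) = (x - 2)*(x + 3)*(x + 3)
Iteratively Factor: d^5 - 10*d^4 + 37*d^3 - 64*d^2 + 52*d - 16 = (d - 2)*(d^4 - 8*d^3 + 21*d^2 - 22*d + 8) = (d - 2)*(d - 1)*(d^3 - 7*d^2 + 14*d - 8) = (d - 4)*(d - 2)*(d - 1)*(d^2 - 3*d + 2) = (d - 4)*(d - 2)*(d - 1)^2*(d - 2)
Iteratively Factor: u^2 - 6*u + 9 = (u - 3)*(u - 3)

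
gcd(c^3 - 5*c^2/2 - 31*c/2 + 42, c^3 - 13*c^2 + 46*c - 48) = c - 3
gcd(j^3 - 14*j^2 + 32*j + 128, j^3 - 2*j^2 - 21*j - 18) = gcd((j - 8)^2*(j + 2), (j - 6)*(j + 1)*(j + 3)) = 1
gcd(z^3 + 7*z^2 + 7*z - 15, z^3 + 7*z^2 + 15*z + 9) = z + 3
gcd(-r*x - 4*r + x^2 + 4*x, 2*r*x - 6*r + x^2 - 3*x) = 1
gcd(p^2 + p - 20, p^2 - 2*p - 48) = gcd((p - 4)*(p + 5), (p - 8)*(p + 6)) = 1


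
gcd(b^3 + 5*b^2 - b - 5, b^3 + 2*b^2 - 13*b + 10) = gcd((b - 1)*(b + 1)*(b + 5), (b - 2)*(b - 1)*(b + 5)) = b^2 + 4*b - 5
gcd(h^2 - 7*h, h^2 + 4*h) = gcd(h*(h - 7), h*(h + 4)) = h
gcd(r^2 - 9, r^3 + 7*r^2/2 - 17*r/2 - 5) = 1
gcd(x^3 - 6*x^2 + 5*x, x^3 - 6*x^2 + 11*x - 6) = x - 1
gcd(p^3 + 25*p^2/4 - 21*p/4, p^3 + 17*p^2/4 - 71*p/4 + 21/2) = p^2 + 25*p/4 - 21/4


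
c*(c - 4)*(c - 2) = c^3 - 6*c^2 + 8*c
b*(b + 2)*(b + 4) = b^3 + 6*b^2 + 8*b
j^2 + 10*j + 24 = (j + 4)*(j + 6)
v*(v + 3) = v^2 + 3*v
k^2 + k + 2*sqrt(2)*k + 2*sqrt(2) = (k + 1)*(k + 2*sqrt(2))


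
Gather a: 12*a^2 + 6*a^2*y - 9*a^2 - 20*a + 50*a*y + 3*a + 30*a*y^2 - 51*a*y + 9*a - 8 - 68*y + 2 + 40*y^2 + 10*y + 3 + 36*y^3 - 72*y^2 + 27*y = a^2*(6*y + 3) + a*(30*y^2 - y - 8) + 36*y^3 - 32*y^2 - 31*y - 3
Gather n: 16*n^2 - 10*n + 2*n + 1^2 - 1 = 16*n^2 - 8*n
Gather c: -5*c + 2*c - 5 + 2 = -3*c - 3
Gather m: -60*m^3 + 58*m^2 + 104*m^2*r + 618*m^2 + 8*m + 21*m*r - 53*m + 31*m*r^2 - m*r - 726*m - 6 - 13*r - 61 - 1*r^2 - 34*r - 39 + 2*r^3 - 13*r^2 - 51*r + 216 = -60*m^3 + m^2*(104*r + 676) + m*(31*r^2 + 20*r - 771) + 2*r^3 - 14*r^2 - 98*r + 110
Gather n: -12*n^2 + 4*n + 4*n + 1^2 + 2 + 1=-12*n^2 + 8*n + 4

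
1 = 1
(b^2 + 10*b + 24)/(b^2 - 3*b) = (b^2 + 10*b + 24)/(b*(b - 3))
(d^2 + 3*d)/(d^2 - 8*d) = (d + 3)/(d - 8)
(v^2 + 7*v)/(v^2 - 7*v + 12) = v*(v + 7)/(v^2 - 7*v + 12)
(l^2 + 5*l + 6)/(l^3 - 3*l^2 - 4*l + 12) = (l + 3)/(l^2 - 5*l + 6)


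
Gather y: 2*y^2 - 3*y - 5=2*y^2 - 3*y - 5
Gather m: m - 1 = m - 1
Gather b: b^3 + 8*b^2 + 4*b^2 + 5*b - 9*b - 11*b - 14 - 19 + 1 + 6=b^3 + 12*b^2 - 15*b - 26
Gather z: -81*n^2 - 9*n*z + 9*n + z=-81*n^2 + 9*n + z*(1 - 9*n)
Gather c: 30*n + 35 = 30*n + 35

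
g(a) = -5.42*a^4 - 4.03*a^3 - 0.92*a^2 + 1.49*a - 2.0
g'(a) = -21.68*a^3 - 12.09*a^2 - 1.84*a + 1.49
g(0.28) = -1.78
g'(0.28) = -0.45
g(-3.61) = -750.28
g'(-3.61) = 870.53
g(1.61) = -55.22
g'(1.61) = -123.29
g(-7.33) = -14121.63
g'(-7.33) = 7903.69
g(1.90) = -100.77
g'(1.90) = -194.35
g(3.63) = -1142.56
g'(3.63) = -1201.50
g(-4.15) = -1343.64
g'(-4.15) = 1350.45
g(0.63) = -3.29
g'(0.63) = -9.89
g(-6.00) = -6197.90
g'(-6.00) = 4260.17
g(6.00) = -7920.98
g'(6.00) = -5127.67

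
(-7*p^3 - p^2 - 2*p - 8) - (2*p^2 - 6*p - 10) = -7*p^3 - 3*p^2 + 4*p + 2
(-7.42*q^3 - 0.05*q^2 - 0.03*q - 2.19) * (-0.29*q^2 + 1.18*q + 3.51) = 2.1518*q^5 - 8.7411*q^4 - 26.0945*q^3 + 0.4242*q^2 - 2.6895*q - 7.6869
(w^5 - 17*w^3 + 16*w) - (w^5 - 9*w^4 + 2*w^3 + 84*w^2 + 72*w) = 9*w^4 - 19*w^3 - 84*w^2 - 56*w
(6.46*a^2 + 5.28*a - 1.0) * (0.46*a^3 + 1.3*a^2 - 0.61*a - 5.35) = 2.9716*a^5 + 10.8268*a^4 + 2.4634*a^3 - 39.0818*a^2 - 27.638*a + 5.35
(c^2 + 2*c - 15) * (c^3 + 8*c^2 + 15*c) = c^5 + 10*c^4 + 16*c^3 - 90*c^2 - 225*c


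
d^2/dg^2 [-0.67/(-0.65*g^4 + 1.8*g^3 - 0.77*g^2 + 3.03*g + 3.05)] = ((-5.226*g^2 + 7.236*g - 1.0318)*(-0.65*g^4 + 1.8*g^3 - 0.77*g^2 + 3.03*g + 3.05) - 0.67*(2.6*g^3 - 5.4*g^2 + 1.54*g - 3.03)*(5.2*g^3 - 10.8*g^2 + 3.08*g - 6.06))/(-0.65*g^4 + 1.8*g^3 - 0.77*g^2 + 3.03*g + 3.05)^3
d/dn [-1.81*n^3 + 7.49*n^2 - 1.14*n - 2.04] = -5.43*n^2 + 14.98*n - 1.14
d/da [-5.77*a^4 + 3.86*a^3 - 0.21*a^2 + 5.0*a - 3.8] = -23.08*a^3 + 11.58*a^2 - 0.42*a + 5.0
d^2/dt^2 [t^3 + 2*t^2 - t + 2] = 6*t + 4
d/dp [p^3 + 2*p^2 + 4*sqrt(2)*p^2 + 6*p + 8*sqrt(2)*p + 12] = 3*p^2 + 4*p + 8*sqrt(2)*p + 6 + 8*sqrt(2)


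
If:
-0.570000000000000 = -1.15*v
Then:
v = 0.50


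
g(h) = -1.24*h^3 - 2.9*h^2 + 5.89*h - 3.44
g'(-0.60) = 8.03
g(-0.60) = -7.75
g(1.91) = -11.41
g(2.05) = -14.24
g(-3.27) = -10.35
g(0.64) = -1.18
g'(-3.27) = -14.92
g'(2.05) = -21.63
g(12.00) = -2493.08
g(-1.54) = -14.86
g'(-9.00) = -243.23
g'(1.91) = -18.76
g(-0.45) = -6.56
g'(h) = -3.72*h^2 - 5.8*h + 5.89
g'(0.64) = 0.65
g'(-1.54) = 6.00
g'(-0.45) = 7.75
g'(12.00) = -599.39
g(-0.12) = -4.19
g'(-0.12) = 6.53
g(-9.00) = 612.61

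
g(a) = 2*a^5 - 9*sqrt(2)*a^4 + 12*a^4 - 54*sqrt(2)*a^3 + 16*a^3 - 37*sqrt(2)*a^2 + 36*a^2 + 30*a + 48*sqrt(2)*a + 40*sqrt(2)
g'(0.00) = 97.88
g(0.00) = 56.57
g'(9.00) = 48622.08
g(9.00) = 68929.28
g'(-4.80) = 1712.43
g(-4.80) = 404.26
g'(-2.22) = -447.43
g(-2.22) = 293.77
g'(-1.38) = -158.03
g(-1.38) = 36.40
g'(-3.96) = 27.14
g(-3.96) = 1035.08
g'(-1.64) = -250.48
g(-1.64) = 89.42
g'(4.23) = -299.50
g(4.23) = -1915.07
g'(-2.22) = -447.43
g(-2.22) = 293.77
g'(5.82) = 4672.86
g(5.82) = 692.41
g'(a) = 10*a^4 - 36*sqrt(2)*a^3 + 48*a^3 - 162*sqrt(2)*a^2 + 48*a^2 - 74*sqrt(2)*a + 72*a + 30 + 48*sqrt(2)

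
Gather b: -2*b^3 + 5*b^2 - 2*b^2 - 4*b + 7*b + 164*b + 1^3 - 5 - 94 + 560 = -2*b^3 + 3*b^2 + 167*b + 462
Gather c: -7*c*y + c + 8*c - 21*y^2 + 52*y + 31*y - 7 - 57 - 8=c*(9 - 7*y) - 21*y^2 + 83*y - 72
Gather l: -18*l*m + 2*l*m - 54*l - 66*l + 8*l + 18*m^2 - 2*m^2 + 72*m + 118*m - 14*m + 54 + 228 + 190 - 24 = l*(-16*m - 112) + 16*m^2 + 176*m + 448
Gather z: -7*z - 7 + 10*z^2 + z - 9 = 10*z^2 - 6*z - 16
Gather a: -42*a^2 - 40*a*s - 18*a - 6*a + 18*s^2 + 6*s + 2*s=-42*a^2 + a*(-40*s - 24) + 18*s^2 + 8*s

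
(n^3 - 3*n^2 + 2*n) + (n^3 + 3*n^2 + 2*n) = 2*n^3 + 4*n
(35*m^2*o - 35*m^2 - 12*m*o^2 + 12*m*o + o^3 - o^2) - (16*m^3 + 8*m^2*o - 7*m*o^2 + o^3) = -16*m^3 + 27*m^2*o - 35*m^2 - 5*m*o^2 + 12*m*o - o^2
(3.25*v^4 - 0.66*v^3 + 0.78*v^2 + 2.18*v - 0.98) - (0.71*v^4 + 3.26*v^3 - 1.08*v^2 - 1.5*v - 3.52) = 2.54*v^4 - 3.92*v^3 + 1.86*v^2 + 3.68*v + 2.54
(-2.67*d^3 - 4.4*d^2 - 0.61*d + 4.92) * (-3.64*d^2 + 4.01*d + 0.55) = 9.7188*d^5 + 5.3093*d^4 - 16.8921*d^3 - 22.7749*d^2 + 19.3937*d + 2.706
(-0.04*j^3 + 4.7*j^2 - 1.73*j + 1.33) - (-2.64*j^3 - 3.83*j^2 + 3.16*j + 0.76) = 2.6*j^3 + 8.53*j^2 - 4.89*j + 0.57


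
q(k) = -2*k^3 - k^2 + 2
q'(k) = -6*k^2 - 2*k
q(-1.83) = 10.91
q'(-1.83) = -16.43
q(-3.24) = 59.53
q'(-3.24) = -56.51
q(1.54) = -7.68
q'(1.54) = -17.31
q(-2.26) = 19.98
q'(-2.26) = -26.13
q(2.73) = -46.15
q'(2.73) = -50.18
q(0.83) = 0.17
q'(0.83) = -5.79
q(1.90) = -15.33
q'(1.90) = -25.46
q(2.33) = -28.73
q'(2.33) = -37.23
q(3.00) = -61.00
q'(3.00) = -60.00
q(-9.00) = 1379.00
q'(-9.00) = -468.00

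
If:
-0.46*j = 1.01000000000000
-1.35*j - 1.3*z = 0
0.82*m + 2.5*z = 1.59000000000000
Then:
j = -2.20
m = -5.01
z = 2.28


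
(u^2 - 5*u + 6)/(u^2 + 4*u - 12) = (u - 3)/(u + 6)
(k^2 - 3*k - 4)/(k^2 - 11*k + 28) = (k + 1)/(k - 7)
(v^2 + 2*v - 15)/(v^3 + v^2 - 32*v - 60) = (v - 3)/(v^2 - 4*v - 12)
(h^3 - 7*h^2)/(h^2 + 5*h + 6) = h^2*(h - 7)/(h^2 + 5*h + 6)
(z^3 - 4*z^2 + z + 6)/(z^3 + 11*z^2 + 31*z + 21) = (z^2 - 5*z + 6)/(z^2 + 10*z + 21)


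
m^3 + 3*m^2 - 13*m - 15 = (m - 3)*(m + 1)*(m + 5)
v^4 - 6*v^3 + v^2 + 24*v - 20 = (v - 5)*(v - 2)*(v - 1)*(v + 2)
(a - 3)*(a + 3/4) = a^2 - 9*a/4 - 9/4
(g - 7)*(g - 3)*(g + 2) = g^3 - 8*g^2 + g + 42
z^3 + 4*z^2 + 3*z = z*(z + 1)*(z + 3)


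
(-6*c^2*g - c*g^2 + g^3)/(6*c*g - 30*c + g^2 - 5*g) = g*(-6*c^2 - c*g + g^2)/(6*c*g - 30*c + g^2 - 5*g)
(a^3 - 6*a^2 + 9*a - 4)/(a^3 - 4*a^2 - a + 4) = (a - 1)/(a + 1)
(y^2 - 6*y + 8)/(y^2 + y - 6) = (y - 4)/(y + 3)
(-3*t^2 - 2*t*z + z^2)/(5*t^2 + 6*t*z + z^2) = (-3*t + z)/(5*t + z)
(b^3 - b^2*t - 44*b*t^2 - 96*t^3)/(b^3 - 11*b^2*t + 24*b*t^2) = (-b^2 - 7*b*t - 12*t^2)/(b*(-b + 3*t))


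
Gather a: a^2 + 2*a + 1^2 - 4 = a^2 + 2*a - 3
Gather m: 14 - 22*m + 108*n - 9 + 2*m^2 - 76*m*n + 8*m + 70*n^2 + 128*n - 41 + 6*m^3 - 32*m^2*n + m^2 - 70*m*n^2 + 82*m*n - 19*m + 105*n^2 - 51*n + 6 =6*m^3 + m^2*(3 - 32*n) + m*(-70*n^2 + 6*n - 33) + 175*n^2 + 185*n - 30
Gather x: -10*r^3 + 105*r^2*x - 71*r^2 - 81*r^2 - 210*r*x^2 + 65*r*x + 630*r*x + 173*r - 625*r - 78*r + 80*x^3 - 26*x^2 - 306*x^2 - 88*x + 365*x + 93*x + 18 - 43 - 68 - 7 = -10*r^3 - 152*r^2 - 530*r + 80*x^3 + x^2*(-210*r - 332) + x*(105*r^2 + 695*r + 370) - 100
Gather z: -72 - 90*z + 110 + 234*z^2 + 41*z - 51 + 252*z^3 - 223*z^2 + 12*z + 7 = 252*z^3 + 11*z^2 - 37*z - 6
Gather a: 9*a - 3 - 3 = 9*a - 6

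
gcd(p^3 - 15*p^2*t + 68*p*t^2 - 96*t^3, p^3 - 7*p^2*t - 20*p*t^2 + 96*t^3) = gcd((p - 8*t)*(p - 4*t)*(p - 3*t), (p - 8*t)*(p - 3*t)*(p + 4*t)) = p^2 - 11*p*t + 24*t^2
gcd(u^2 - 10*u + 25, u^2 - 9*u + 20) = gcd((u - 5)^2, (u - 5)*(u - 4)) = u - 5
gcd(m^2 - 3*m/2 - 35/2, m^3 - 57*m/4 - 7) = m + 7/2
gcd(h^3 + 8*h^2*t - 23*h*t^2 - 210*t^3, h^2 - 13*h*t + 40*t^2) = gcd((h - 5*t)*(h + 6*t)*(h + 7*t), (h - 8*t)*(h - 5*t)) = -h + 5*t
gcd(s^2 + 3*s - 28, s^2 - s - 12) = s - 4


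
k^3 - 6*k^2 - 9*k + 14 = (k - 7)*(k - 1)*(k + 2)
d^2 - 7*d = d*(d - 7)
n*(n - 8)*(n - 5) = n^3 - 13*n^2 + 40*n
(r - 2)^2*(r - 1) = r^3 - 5*r^2 + 8*r - 4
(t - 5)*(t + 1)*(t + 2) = t^3 - 2*t^2 - 13*t - 10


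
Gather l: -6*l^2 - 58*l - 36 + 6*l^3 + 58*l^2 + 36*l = 6*l^3 + 52*l^2 - 22*l - 36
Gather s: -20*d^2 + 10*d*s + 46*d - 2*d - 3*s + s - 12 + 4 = -20*d^2 + 44*d + s*(10*d - 2) - 8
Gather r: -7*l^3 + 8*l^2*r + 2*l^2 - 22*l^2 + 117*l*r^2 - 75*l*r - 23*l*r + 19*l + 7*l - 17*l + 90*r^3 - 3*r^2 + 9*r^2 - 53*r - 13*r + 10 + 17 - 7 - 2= -7*l^3 - 20*l^2 + 9*l + 90*r^3 + r^2*(117*l + 6) + r*(8*l^2 - 98*l - 66) + 18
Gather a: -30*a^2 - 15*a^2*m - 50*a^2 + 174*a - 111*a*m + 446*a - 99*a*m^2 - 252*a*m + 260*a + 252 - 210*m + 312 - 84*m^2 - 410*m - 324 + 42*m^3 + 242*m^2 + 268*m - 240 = a^2*(-15*m - 80) + a*(-99*m^2 - 363*m + 880) + 42*m^3 + 158*m^2 - 352*m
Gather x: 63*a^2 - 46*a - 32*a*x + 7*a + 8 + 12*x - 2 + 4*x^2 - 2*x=63*a^2 - 39*a + 4*x^2 + x*(10 - 32*a) + 6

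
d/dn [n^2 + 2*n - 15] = 2*n + 2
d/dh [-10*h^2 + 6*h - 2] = 6 - 20*h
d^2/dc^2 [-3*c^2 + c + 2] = -6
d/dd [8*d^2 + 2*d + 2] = 16*d + 2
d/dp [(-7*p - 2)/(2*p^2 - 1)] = (14*p^2 + 8*p + 7)/(4*p^4 - 4*p^2 + 1)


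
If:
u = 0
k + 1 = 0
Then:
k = -1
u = 0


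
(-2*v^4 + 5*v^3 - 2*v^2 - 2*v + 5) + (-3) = -2*v^4 + 5*v^3 - 2*v^2 - 2*v + 2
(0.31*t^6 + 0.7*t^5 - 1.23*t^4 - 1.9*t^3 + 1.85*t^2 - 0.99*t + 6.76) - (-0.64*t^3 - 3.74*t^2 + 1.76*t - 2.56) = 0.31*t^6 + 0.7*t^5 - 1.23*t^4 - 1.26*t^3 + 5.59*t^2 - 2.75*t + 9.32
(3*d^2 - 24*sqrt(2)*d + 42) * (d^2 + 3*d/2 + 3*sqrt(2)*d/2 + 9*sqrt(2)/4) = 3*d^4 - 39*sqrt(2)*d^3/2 + 9*d^3/2 - 117*sqrt(2)*d^2/4 - 30*d^2 - 45*d + 63*sqrt(2)*d + 189*sqrt(2)/2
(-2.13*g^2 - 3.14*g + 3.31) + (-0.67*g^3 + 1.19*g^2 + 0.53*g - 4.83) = -0.67*g^3 - 0.94*g^2 - 2.61*g - 1.52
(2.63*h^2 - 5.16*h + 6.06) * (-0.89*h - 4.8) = -2.3407*h^3 - 8.0316*h^2 + 19.3746*h - 29.088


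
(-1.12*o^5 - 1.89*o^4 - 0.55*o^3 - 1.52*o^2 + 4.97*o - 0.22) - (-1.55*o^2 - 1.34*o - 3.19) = -1.12*o^5 - 1.89*o^4 - 0.55*o^3 + 0.03*o^2 + 6.31*o + 2.97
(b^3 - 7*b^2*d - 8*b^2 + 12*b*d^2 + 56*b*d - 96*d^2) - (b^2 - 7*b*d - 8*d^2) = b^3 - 7*b^2*d - 9*b^2 + 12*b*d^2 + 63*b*d - 88*d^2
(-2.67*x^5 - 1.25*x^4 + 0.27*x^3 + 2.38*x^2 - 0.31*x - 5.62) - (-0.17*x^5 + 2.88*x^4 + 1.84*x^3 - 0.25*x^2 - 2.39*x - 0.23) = -2.5*x^5 - 4.13*x^4 - 1.57*x^3 + 2.63*x^2 + 2.08*x - 5.39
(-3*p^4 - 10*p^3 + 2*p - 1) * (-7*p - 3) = 21*p^5 + 79*p^4 + 30*p^3 - 14*p^2 + p + 3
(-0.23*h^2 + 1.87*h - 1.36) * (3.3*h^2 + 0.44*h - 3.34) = -0.759*h^4 + 6.0698*h^3 - 2.897*h^2 - 6.8442*h + 4.5424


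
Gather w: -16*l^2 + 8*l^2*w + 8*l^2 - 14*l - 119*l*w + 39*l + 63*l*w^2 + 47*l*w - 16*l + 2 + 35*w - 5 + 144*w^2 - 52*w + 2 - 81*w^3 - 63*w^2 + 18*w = -8*l^2 + 9*l - 81*w^3 + w^2*(63*l + 81) + w*(8*l^2 - 72*l + 1) - 1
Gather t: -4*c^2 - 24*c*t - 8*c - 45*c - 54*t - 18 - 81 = -4*c^2 - 53*c + t*(-24*c - 54) - 99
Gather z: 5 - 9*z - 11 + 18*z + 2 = 9*z - 4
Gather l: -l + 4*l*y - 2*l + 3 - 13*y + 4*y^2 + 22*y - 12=l*(4*y - 3) + 4*y^2 + 9*y - 9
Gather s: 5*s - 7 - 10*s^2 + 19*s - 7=-10*s^2 + 24*s - 14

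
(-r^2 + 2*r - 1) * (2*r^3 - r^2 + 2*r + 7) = -2*r^5 + 5*r^4 - 6*r^3 - 2*r^2 + 12*r - 7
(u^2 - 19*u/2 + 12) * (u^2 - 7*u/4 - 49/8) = u^4 - 45*u^3/4 + 45*u^2/2 + 595*u/16 - 147/2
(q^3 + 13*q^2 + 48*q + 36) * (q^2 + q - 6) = q^5 + 14*q^4 + 55*q^3 + 6*q^2 - 252*q - 216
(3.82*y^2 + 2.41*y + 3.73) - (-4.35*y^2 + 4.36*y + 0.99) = 8.17*y^2 - 1.95*y + 2.74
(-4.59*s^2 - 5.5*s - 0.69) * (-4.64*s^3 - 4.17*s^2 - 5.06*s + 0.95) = 21.2976*s^5 + 44.6603*s^4 + 49.362*s^3 + 26.3468*s^2 - 1.7336*s - 0.6555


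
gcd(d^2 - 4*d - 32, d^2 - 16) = d + 4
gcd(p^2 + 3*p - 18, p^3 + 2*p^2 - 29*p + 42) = p - 3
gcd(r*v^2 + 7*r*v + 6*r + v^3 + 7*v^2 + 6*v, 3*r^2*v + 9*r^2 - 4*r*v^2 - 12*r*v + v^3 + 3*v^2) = 1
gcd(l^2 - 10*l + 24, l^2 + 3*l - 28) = l - 4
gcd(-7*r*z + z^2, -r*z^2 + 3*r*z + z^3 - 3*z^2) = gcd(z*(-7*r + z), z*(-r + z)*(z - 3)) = z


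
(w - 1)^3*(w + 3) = w^4 - 6*w^2 + 8*w - 3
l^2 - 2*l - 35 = (l - 7)*(l + 5)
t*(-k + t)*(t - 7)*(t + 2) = -k*t^3 + 5*k*t^2 + 14*k*t + t^4 - 5*t^3 - 14*t^2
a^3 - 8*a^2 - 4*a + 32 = (a - 8)*(a - 2)*(a + 2)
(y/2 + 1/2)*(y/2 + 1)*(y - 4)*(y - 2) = y^4/4 - 3*y^3/4 - 2*y^2 + 3*y + 4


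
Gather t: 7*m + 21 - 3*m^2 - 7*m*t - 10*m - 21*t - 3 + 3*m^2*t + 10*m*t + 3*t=-3*m^2 - 3*m + t*(3*m^2 + 3*m - 18) + 18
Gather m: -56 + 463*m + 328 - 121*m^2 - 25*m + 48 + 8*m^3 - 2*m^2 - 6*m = 8*m^3 - 123*m^2 + 432*m + 320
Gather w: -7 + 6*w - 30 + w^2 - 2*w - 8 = w^2 + 4*w - 45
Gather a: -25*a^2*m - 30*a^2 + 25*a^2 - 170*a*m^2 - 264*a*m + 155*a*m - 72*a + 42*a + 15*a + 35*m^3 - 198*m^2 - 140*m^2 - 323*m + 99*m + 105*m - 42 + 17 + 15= a^2*(-25*m - 5) + a*(-170*m^2 - 109*m - 15) + 35*m^3 - 338*m^2 - 119*m - 10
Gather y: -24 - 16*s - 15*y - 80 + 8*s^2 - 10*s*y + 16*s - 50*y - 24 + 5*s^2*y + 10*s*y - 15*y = 8*s^2 + y*(5*s^2 - 80) - 128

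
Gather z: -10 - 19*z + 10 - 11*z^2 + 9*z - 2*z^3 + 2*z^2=-2*z^3 - 9*z^2 - 10*z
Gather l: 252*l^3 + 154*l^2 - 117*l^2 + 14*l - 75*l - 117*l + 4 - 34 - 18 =252*l^3 + 37*l^2 - 178*l - 48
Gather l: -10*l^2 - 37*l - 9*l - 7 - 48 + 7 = -10*l^2 - 46*l - 48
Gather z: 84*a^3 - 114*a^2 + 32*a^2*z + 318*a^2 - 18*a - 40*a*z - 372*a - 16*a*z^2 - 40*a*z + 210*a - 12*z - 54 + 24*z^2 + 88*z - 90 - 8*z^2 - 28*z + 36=84*a^3 + 204*a^2 - 180*a + z^2*(16 - 16*a) + z*(32*a^2 - 80*a + 48) - 108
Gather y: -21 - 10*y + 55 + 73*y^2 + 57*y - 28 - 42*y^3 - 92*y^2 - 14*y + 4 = -42*y^3 - 19*y^2 + 33*y + 10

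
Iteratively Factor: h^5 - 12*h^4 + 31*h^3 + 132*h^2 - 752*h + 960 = (h + 4)*(h^4 - 16*h^3 + 95*h^2 - 248*h + 240) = (h - 3)*(h + 4)*(h^3 - 13*h^2 + 56*h - 80) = (h - 5)*(h - 3)*(h + 4)*(h^2 - 8*h + 16) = (h - 5)*(h - 4)*(h - 3)*(h + 4)*(h - 4)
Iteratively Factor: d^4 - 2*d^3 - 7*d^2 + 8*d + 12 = (d - 2)*(d^3 - 7*d - 6) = (d - 3)*(d - 2)*(d^2 + 3*d + 2) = (d - 3)*(d - 2)*(d + 2)*(d + 1)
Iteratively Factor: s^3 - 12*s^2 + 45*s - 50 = (s - 5)*(s^2 - 7*s + 10) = (s - 5)*(s - 2)*(s - 5)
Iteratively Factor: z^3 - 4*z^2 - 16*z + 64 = (z - 4)*(z^2 - 16) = (z - 4)^2*(z + 4)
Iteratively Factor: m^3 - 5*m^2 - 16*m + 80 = (m - 4)*(m^2 - m - 20) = (m - 4)*(m + 4)*(m - 5)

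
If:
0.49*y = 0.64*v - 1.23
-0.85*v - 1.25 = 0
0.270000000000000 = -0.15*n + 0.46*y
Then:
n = -15.39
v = -1.47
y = -4.43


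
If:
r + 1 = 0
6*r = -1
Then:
No Solution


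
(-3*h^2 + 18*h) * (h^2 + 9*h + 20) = -3*h^4 - 9*h^3 + 102*h^2 + 360*h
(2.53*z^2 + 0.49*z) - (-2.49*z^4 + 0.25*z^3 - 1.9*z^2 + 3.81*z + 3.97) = 2.49*z^4 - 0.25*z^3 + 4.43*z^2 - 3.32*z - 3.97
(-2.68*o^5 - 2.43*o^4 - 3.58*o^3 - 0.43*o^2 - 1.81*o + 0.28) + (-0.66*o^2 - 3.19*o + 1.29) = -2.68*o^5 - 2.43*o^4 - 3.58*o^3 - 1.09*o^2 - 5.0*o + 1.57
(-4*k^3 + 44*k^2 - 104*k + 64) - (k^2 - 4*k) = -4*k^3 + 43*k^2 - 100*k + 64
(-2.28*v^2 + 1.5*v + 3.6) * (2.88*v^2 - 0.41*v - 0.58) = -6.5664*v^4 + 5.2548*v^3 + 11.0754*v^2 - 2.346*v - 2.088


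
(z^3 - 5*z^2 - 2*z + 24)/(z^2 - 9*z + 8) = (z^3 - 5*z^2 - 2*z + 24)/(z^2 - 9*z + 8)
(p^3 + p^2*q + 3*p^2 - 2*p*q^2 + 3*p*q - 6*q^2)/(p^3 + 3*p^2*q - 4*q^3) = (p + 3)/(p + 2*q)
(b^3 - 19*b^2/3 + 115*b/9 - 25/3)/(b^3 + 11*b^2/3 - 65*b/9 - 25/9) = (3*b^2 - 14*b + 15)/(3*b^2 + 16*b + 5)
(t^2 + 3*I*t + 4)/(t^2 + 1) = (t + 4*I)/(t + I)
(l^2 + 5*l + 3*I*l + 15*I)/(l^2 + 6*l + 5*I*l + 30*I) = (l^2 + l*(5 + 3*I) + 15*I)/(l^2 + l*(6 + 5*I) + 30*I)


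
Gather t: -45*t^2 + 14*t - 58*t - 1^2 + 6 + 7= -45*t^2 - 44*t + 12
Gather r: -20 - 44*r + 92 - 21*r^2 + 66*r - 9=-21*r^2 + 22*r + 63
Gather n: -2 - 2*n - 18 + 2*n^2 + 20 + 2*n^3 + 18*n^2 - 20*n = 2*n^3 + 20*n^2 - 22*n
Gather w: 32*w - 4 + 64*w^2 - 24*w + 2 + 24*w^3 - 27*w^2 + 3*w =24*w^3 + 37*w^2 + 11*w - 2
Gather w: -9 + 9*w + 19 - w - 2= 8*w + 8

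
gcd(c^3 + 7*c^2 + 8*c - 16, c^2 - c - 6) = 1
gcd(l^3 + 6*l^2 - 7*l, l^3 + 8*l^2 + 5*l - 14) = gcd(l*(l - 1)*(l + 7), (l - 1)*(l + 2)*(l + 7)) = l^2 + 6*l - 7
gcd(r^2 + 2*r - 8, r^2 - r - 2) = r - 2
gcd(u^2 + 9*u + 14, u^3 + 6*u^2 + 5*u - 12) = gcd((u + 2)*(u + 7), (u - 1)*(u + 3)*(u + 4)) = 1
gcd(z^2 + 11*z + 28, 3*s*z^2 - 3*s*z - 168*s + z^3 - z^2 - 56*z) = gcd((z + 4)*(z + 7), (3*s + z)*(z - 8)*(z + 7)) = z + 7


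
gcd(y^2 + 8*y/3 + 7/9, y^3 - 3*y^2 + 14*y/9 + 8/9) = y + 1/3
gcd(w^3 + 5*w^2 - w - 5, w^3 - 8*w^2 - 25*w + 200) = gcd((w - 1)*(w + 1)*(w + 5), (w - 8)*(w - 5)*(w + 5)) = w + 5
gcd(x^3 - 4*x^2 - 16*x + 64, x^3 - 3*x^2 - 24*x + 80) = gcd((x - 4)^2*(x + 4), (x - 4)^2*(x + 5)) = x^2 - 8*x + 16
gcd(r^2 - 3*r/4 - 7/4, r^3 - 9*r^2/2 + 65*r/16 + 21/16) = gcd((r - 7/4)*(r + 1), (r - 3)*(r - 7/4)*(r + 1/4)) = r - 7/4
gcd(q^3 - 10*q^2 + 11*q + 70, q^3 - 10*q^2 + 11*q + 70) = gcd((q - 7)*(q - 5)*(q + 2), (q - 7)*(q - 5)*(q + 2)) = q^3 - 10*q^2 + 11*q + 70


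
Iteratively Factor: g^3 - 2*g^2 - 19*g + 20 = (g + 4)*(g^2 - 6*g + 5) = (g - 1)*(g + 4)*(g - 5)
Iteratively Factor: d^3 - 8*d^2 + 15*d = (d - 5)*(d^2 - 3*d) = (d - 5)*(d - 3)*(d)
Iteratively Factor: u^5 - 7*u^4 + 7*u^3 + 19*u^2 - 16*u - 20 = (u + 1)*(u^4 - 8*u^3 + 15*u^2 + 4*u - 20) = (u + 1)^2*(u^3 - 9*u^2 + 24*u - 20) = (u - 2)*(u + 1)^2*(u^2 - 7*u + 10) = (u - 2)^2*(u + 1)^2*(u - 5)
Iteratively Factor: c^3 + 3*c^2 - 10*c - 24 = (c - 3)*(c^2 + 6*c + 8) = (c - 3)*(c + 4)*(c + 2)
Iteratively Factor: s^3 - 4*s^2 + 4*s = (s - 2)*(s^2 - 2*s) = s*(s - 2)*(s - 2)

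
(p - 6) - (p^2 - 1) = -p^2 + p - 5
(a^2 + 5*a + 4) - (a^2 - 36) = 5*a + 40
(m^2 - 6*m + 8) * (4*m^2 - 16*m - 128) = 4*m^4 - 40*m^3 + 640*m - 1024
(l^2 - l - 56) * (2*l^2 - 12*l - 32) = 2*l^4 - 14*l^3 - 132*l^2 + 704*l + 1792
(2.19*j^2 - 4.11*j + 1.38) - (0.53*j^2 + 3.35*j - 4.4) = 1.66*j^2 - 7.46*j + 5.78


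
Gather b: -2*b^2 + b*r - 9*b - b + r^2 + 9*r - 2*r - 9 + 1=-2*b^2 + b*(r - 10) + r^2 + 7*r - 8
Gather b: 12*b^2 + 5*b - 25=12*b^2 + 5*b - 25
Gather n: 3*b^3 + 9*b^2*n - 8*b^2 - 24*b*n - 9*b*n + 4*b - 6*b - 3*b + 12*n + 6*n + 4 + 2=3*b^3 - 8*b^2 - 5*b + n*(9*b^2 - 33*b + 18) + 6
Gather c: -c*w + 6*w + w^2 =-c*w + w^2 + 6*w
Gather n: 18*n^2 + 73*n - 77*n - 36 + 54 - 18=18*n^2 - 4*n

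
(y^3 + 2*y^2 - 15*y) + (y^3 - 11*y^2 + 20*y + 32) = 2*y^3 - 9*y^2 + 5*y + 32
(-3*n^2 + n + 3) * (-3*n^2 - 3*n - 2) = 9*n^4 + 6*n^3 - 6*n^2 - 11*n - 6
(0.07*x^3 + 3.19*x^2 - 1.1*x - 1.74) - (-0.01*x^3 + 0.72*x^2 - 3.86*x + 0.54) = 0.08*x^3 + 2.47*x^2 + 2.76*x - 2.28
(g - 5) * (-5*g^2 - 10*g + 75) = -5*g^3 + 15*g^2 + 125*g - 375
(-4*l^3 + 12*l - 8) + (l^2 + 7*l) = -4*l^3 + l^2 + 19*l - 8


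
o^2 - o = o*(o - 1)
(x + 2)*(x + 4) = x^2 + 6*x + 8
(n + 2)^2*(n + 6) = n^3 + 10*n^2 + 28*n + 24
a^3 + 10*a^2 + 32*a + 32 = (a + 2)*(a + 4)^2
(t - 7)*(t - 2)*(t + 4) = t^3 - 5*t^2 - 22*t + 56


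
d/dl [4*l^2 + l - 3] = 8*l + 1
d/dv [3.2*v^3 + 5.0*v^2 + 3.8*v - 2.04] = 9.6*v^2 + 10.0*v + 3.8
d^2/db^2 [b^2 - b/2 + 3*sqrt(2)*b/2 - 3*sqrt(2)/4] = 2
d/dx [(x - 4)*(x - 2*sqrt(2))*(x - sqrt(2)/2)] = 3*x^2 - 8*x - 5*sqrt(2)*x + 2 + 10*sqrt(2)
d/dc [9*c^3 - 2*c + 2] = 27*c^2 - 2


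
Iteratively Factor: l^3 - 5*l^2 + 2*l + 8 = (l - 2)*(l^2 - 3*l - 4) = (l - 2)*(l + 1)*(l - 4)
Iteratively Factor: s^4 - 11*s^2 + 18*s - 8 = (s - 2)*(s^3 + 2*s^2 - 7*s + 4) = (s - 2)*(s - 1)*(s^2 + 3*s - 4) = (s - 2)*(s - 1)*(s + 4)*(s - 1)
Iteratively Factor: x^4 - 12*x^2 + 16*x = (x + 4)*(x^3 - 4*x^2 + 4*x) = (x - 2)*(x + 4)*(x^2 - 2*x) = (x - 2)^2*(x + 4)*(x)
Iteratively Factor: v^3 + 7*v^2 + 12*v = (v + 3)*(v^2 + 4*v) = (v + 3)*(v + 4)*(v)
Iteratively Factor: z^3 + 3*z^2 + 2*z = (z + 1)*(z^2 + 2*z) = (z + 1)*(z + 2)*(z)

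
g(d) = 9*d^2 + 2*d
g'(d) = 18*d + 2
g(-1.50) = 17.25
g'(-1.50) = -25.00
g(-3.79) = 121.70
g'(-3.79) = -66.22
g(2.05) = 41.92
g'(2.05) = 38.90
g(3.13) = 94.43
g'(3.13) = 58.34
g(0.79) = 7.20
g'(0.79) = 16.22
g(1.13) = 13.75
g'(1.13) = 22.34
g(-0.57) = 1.78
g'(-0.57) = -8.26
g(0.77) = 6.88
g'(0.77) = 15.86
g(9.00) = 747.00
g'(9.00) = 164.00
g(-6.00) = 312.00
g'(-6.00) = -106.00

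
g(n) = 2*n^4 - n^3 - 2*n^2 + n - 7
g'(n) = 8*n^3 - 3*n^2 - 4*n + 1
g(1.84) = 4.76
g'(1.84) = 33.32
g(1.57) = -2.08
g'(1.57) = 18.28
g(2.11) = 16.45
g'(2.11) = 54.36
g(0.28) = -6.89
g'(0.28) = -0.18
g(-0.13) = -7.16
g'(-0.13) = 1.45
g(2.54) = 49.50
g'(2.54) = 102.58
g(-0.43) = -7.65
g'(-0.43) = 1.53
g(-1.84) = 13.54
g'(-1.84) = -51.63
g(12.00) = 39461.00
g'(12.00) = 13345.00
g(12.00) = 39461.00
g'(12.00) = 13345.00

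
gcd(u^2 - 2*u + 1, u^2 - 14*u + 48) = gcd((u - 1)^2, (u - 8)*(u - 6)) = 1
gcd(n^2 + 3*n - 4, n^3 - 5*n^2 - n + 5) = n - 1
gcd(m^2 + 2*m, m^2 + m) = m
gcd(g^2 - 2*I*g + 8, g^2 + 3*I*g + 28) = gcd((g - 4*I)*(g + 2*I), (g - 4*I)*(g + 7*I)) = g - 4*I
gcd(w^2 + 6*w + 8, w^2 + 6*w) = 1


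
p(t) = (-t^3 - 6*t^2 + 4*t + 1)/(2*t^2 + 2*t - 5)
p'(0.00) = -0.88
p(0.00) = -0.20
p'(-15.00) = -0.52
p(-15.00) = 4.74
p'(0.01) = -0.86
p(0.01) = -0.21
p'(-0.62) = -1.94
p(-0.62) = 0.65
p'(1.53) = 3.55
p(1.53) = -3.83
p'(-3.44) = -2.81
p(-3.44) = -3.65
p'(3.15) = -0.49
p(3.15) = -3.65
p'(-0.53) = -1.74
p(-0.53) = 0.48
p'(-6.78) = -0.67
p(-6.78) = 0.13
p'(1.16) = 210197.20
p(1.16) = -356.65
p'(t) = (-4*t - 2)*(-t^3 - 6*t^2 + 4*t + 1)/(2*t^2 + 2*t - 5)^2 + (-3*t^2 - 12*t + 4)/(2*t^2 + 2*t - 5) = (-2*t^4 - 4*t^3 - 5*t^2 + 56*t - 22)/(4*t^4 + 8*t^3 - 16*t^2 - 20*t + 25)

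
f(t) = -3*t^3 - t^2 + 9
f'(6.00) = -336.00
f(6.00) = -675.00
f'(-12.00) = -1272.00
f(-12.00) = 5049.00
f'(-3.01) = -75.52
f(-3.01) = 81.75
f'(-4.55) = -177.22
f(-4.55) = 270.89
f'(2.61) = -66.53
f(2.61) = -51.15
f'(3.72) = -131.99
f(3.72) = -159.27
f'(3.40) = -110.84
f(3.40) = -120.47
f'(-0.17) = 0.08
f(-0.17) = 8.99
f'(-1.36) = -13.93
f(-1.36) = 14.70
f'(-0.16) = 0.09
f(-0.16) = 8.99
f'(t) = -9*t^2 - 2*t = t*(-9*t - 2)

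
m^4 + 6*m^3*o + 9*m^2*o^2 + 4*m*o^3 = m*(m + o)^2*(m + 4*o)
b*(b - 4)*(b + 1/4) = b^3 - 15*b^2/4 - b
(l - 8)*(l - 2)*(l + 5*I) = l^3 - 10*l^2 + 5*I*l^2 + 16*l - 50*I*l + 80*I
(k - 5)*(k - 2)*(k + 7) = k^3 - 39*k + 70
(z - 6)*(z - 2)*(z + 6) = z^3 - 2*z^2 - 36*z + 72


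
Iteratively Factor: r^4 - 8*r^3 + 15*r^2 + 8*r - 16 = (r - 1)*(r^3 - 7*r^2 + 8*r + 16) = (r - 1)*(r + 1)*(r^2 - 8*r + 16) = (r - 4)*(r - 1)*(r + 1)*(r - 4)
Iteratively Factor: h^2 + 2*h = (h + 2)*(h)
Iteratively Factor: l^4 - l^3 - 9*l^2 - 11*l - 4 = (l - 4)*(l^3 + 3*l^2 + 3*l + 1) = (l - 4)*(l + 1)*(l^2 + 2*l + 1) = (l - 4)*(l + 1)^2*(l + 1)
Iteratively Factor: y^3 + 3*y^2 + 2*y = (y + 1)*(y^2 + 2*y) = y*(y + 1)*(y + 2)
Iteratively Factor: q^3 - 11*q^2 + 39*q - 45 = (q - 3)*(q^2 - 8*q + 15) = (q - 3)^2*(q - 5)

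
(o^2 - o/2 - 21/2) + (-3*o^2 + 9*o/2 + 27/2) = -2*o^2 + 4*o + 3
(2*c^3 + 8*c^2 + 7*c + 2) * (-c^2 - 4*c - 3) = -2*c^5 - 16*c^4 - 45*c^3 - 54*c^2 - 29*c - 6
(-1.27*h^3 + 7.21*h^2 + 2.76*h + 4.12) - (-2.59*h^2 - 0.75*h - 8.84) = -1.27*h^3 + 9.8*h^2 + 3.51*h + 12.96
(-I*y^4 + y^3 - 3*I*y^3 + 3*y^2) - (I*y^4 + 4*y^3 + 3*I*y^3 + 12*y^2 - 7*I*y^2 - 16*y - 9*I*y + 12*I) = -2*I*y^4 - 3*y^3 - 6*I*y^3 - 9*y^2 + 7*I*y^2 + 16*y + 9*I*y - 12*I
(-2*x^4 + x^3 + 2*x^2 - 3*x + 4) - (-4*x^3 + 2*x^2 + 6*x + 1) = -2*x^4 + 5*x^3 - 9*x + 3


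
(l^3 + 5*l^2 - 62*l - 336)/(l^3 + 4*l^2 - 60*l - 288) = (l + 7)/(l + 6)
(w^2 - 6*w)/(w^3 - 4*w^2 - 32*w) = (6 - w)/(-w^2 + 4*w + 32)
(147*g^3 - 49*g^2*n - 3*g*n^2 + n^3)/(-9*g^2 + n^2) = (-49*g^2 + n^2)/(3*g + n)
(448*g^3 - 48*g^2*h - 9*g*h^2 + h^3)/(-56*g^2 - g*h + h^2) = -8*g + h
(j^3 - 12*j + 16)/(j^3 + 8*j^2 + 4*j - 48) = (j - 2)/(j + 6)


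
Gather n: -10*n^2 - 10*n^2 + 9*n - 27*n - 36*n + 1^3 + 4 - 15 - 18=-20*n^2 - 54*n - 28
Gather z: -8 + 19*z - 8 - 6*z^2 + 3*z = -6*z^2 + 22*z - 16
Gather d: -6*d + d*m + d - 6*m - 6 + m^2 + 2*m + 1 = d*(m - 5) + m^2 - 4*m - 5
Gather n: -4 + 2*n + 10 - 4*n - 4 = 2 - 2*n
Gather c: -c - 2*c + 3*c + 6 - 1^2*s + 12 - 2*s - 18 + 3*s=0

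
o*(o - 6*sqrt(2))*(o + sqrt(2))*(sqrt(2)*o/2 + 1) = sqrt(2)*o^4/2 - 4*o^3 - 11*sqrt(2)*o^2 - 12*o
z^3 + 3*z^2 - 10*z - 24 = (z - 3)*(z + 2)*(z + 4)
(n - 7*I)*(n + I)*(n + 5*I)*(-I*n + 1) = -I*n^4 - 38*I*n^2 + 72*n + 35*I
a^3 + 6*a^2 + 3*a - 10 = (a - 1)*(a + 2)*(a + 5)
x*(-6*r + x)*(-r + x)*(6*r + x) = 36*r^3*x - 36*r^2*x^2 - r*x^3 + x^4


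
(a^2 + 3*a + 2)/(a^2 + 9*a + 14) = (a + 1)/(a + 7)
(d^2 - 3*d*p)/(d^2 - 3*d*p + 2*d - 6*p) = d/(d + 2)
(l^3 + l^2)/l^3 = (l + 1)/l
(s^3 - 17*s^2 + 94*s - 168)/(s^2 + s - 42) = (s^2 - 11*s + 28)/(s + 7)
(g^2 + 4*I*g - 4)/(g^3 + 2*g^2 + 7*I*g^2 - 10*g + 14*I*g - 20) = (g + 2*I)/(g^2 + g*(2 + 5*I) + 10*I)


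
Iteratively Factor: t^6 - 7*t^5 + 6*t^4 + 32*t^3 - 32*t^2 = (t + 2)*(t^5 - 9*t^4 + 24*t^3 - 16*t^2) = (t - 4)*(t + 2)*(t^4 - 5*t^3 + 4*t^2) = (t - 4)^2*(t + 2)*(t^3 - t^2) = t*(t - 4)^2*(t + 2)*(t^2 - t) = t*(t - 4)^2*(t - 1)*(t + 2)*(t)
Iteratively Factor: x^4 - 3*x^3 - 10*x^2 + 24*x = (x - 4)*(x^3 + x^2 - 6*x) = (x - 4)*(x - 2)*(x^2 + 3*x) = (x - 4)*(x - 2)*(x + 3)*(x)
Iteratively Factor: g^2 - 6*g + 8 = (g - 4)*(g - 2)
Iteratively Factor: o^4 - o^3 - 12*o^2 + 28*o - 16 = (o + 4)*(o^3 - 5*o^2 + 8*o - 4) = (o - 2)*(o + 4)*(o^2 - 3*o + 2) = (o - 2)*(o - 1)*(o + 4)*(o - 2)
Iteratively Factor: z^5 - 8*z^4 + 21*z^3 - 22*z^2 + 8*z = (z - 1)*(z^4 - 7*z^3 + 14*z^2 - 8*z) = z*(z - 1)*(z^3 - 7*z^2 + 14*z - 8) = z*(z - 4)*(z - 1)*(z^2 - 3*z + 2) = z*(z - 4)*(z - 1)^2*(z - 2)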